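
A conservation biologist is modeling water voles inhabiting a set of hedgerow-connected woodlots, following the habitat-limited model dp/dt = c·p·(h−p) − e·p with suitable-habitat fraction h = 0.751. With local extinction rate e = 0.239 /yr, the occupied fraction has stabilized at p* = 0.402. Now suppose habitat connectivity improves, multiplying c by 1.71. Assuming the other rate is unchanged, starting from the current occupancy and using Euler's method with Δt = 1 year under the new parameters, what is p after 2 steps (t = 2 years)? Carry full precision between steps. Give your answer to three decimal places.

0.512

Balance c(h−p*) = e gives c = e/(0.751 − 0.40200) = 0.239/0.34900 = 0.68481.
Starting from p₀ = 0.40200; update p ← p + (dp/dt)·Δt with the new parameters.
t = 1: p = 0.40200 + (+0.06822) = 0.47022
t = 2: p = 0.47022 + (+0.04223) = 0.51244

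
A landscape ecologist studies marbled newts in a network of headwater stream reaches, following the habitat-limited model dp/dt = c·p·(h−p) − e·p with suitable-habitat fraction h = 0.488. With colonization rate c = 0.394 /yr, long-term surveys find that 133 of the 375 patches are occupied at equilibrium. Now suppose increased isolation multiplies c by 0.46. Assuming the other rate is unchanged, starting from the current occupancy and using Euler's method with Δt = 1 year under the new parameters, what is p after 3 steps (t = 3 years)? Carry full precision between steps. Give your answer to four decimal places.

Observed p* = 133/375 = 0.35467.
Balance c(h−p*) = e gives e = 0.394×(0.488 − 0.35467) = 0.05253.
Starting from p₀ = 0.35467; update p ← p + (dp/dt)·Δt with the new parameters.
t = 1: p = 0.35467 + (-0.01006) = 0.34461
t = 2: p = 0.34461 + (-0.00915) = 0.33546
t = 3: p = 0.33546 + (-0.00835) = 0.32711

0.3271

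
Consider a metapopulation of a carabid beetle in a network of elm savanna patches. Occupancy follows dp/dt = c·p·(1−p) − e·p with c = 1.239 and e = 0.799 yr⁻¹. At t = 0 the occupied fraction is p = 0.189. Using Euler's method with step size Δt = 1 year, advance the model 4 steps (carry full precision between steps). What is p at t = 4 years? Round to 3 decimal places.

Update rule: p ← p + [c·p·(1−p) − e·p]·Δt with Δt = 1.
p: 0.18900 → 0.22790  (Δp = +0.03890)
p: 0.22790 → 0.26383  (Δp = +0.03592)
p: 0.26383 → 0.29367  (Δp = +0.02984)
p: 0.29367 → 0.31603  (Δp = +0.02236)

0.316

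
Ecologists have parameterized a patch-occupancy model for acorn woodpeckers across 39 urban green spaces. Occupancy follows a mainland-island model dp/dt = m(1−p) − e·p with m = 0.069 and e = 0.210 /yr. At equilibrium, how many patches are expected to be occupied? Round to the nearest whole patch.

p* = m/(m+e) = 0.069/0.2790 = 0.2473.
Expected occupied patches = N × p* = 39 × 0.2473 = 9.65 ≈ 10.

10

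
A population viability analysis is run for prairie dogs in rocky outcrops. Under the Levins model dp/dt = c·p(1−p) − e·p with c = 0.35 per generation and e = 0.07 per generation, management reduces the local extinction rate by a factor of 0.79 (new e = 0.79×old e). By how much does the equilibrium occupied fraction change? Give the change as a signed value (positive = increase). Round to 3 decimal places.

0.042

Before: p* = 1 − 0.07/0.35 = 0.8000.
After the change, c = 0.35, e = 0.0553, so p* = 1 − 0.0553/0.35 = 0.8420.
Δp* = 0.8420 − 0.8000 = +0.0420.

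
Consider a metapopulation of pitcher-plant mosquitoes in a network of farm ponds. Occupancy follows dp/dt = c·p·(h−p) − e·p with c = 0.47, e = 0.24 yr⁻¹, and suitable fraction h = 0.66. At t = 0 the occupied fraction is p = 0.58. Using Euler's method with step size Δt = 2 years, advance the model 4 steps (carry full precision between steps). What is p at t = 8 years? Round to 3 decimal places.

0.224

Update rule: p ← p + [c·p·(h−p) − e·p]·Δt with Δt = 2.
t = 2: p = 0.58000 + (-0.23478) = 0.34522
t = 4: p = 0.34522 + (-0.06356) = 0.28166
t = 6: p = 0.28166 + (-0.03503) = 0.24663
t = 8: p = 0.24663 + (-0.02255) = 0.22408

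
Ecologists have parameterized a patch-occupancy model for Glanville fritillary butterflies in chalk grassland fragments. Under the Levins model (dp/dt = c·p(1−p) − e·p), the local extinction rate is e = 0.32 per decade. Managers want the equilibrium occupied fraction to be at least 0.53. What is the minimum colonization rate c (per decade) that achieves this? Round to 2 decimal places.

p* = 1 − e/c ≥ 0.53 requires e/c ≤ 0.4700, i.e. c ≥ e/0.4700.
c_min = 0.32/0.4700 = 0.6809.

0.68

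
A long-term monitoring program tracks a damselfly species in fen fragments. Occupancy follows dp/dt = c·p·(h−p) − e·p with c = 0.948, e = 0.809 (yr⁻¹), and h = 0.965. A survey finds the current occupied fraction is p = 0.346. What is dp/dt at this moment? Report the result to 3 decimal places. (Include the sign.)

-0.077

Colonization term: c·p·(h−p) = 0.948×0.346×0.6190 = 0.20304.
Extinction term: e·p = 0.27991.
dp/dt = 0.20304 − 0.27991 = -0.07688.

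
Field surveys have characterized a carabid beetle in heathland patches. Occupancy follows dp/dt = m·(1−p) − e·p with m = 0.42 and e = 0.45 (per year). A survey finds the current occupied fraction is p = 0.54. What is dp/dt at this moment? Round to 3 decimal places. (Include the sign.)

-0.050

Colonization term: m·(1−p) = 0.42×0.4600 = 0.19320.
Extinction term: e·p = 0.24300.
dp/dt = 0.19320 − 0.24300 = -0.04980.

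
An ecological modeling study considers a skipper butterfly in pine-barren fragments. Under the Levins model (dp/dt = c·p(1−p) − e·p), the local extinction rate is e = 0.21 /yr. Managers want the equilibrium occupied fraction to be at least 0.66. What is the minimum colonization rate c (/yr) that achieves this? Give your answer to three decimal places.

0.618

p* = 1 − e/c ≥ 0.66 requires e/c ≤ 0.3400, i.e. c ≥ e/0.3400.
c_min = 0.21/0.3400 = 0.6176.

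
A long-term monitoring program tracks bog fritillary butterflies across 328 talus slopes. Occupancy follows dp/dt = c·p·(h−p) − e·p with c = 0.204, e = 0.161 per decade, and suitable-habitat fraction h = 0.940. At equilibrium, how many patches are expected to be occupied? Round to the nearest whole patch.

p* = h − e/c = 0.940 − 0.7892 = 0.1508.
Expected occupied patches = N × p* = 328 × 0.1508 = 49.46 ≈ 49.

49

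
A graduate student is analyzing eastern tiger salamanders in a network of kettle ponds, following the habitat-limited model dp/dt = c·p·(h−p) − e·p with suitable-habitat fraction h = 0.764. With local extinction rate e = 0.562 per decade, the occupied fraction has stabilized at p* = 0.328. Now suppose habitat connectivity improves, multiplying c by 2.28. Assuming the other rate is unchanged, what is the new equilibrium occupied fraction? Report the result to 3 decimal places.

Balance c(h−p*) = e gives c = e/(0.764 − 0.32800) = 0.562/0.43600 = 1.28899.
New p* = 0.764 − e/c = 0.764 − 0.56200/2.93890 = 0.57277.

0.573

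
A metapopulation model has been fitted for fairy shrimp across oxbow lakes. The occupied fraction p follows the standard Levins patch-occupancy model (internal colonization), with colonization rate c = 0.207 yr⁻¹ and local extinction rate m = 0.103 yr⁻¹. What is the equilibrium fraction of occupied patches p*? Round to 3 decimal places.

Setting dp/dt = 0 and dividing through by p* gives c·(1−p*) = m.
So p* = 1 − m/c = 1 − 0.103/0.207 = 1 − 0.4976 = 0.5024.

0.502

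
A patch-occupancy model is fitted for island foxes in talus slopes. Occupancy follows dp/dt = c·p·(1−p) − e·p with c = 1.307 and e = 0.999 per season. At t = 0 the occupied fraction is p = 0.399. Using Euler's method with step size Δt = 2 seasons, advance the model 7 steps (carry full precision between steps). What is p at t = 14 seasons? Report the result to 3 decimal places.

0.236

Update rule: p ← p + [c·p·(1−p) − e·p]·Δt with Δt = 2.
step 1: Δp = -0.17037, p = 0.22863
step 2: Δp = +0.00420, p = 0.23283
step 3: Δp = +0.00172, p = 0.23455
step 4: Δp = +0.00068, p = 0.23523
step 5: Δp = +0.00026, p = 0.23549
step 6: Δp = +0.00010, p = 0.23559
step 7: Δp = +0.00004, p = 0.23563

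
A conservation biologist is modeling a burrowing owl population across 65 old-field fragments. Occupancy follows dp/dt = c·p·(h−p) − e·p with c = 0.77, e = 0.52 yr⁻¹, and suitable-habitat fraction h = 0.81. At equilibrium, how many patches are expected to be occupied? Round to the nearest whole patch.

9

p* = h − e/c = 0.81 − 0.6753 = 0.1347.
Expected occupied patches = N × p* = 65 × 0.1347 = 8.75 ≈ 9.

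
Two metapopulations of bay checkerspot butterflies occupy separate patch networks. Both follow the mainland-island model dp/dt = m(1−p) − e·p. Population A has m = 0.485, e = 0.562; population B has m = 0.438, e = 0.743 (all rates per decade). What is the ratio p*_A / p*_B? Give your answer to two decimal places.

1.25

A: p*_A = m/(m+e) = 0.485/1.0470 = 0.4632.
B: p*_B = 0.438/1.1810 = 0.3709.
p*_A / p*_B = 0.4632/0.3709 = 1.2490.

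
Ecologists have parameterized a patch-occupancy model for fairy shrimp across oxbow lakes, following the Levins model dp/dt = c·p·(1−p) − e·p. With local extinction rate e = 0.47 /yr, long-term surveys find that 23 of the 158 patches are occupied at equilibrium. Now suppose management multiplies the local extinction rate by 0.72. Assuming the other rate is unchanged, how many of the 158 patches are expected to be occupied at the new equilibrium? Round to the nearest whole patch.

61

Observed p* = 23/158 = 0.14557.
Balance c(1−p*) = e gives c = e/(1 − 0.14557) = 0.47/0.85443 = 0.55007.
New p* = 1 − e/c = 1 − 0.33840/0.55007 = 0.38481.
Expected occupied = 158 × 0.38481 = 60.80 ≈ 61.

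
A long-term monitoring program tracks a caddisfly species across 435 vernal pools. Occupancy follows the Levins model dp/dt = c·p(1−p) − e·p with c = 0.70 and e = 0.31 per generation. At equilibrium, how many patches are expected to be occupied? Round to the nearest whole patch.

242

p* = 1 − e/c = 1 − 0.31/0.70 = 0.5571.
Expected occupied patches = N × p* = 435 × 0.5571 = 242.36 ≈ 242.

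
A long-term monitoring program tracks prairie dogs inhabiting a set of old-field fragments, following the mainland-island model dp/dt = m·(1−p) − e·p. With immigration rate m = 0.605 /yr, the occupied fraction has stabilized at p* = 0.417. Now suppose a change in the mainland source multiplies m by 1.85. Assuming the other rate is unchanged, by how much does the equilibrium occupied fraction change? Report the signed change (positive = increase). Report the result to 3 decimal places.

Balance m(1−p*) = e·p* gives e = m(1−p*)/p* = 0.605×0.58300/0.41700 = 0.84584.
New p* = m/(m+e) = 1.11925/(1.11925+0.84584) = 0.56957.
Δp* = 0.56957 − 0.41700 = +0.15257.

0.153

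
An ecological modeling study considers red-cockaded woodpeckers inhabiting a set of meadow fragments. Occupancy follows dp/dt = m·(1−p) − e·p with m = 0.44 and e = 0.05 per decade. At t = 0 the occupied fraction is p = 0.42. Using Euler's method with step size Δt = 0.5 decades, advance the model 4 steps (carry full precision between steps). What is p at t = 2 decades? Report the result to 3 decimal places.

Update rule: p ← p + [m·(1−p) − e·p]·Δt with Δt = 0.5.
step 1: Δp = +0.11710, p = 0.53710
step 2: Δp = +0.08841, p = 0.62551
step 3: Δp = +0.06675, p = 0.69226
step 4: Δp = +0.05040, p = 0.74266

0.743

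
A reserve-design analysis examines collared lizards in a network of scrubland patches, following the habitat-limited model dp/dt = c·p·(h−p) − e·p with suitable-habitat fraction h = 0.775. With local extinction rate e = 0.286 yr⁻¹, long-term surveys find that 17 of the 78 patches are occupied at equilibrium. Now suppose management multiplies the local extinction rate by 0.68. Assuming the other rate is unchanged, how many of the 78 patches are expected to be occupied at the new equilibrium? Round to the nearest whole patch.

31

Observed p* = 17/78 = 0.21795.
Balance c(h−p*) = e gives c = e/(0.775 − 0.21795) = 0.286/0.55705 = 0.51342.
New p* = 0.775 − e/c = 0.775 − 0.19448/0.51342 = 0.39621.
Expected occupied = 78 × 0.39621 = 30.90 ≈ 31.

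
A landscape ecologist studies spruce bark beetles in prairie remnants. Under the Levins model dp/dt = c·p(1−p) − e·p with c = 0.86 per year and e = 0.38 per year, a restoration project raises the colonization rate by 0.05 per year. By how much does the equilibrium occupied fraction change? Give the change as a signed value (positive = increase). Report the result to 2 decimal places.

0.02

Before: p* = 1 − 0.38/0.86 = 0.5581.
After the change, c = 0.91, e = 0.38, so p* = 1 − 0.38/0.91 = 0.5824.
Δp* = 0.5824 − 0.5581 = +0.0243.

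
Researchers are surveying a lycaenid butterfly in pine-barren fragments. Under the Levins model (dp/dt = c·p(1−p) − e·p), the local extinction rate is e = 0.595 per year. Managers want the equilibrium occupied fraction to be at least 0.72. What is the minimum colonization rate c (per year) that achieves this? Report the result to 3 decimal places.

p* = 1 − e/c ≥ 0.72 requires e/c ≤ 0.2800, i.e. c ≥ e/0.2800.
c_min = 0.595/0.2800 = 2.1250.

2.125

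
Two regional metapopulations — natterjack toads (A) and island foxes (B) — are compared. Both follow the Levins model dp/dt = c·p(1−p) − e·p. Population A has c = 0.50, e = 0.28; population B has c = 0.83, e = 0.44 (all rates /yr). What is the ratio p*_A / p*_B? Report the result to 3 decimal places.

0.936

A: p*_A = 1 − 0.28/0.50 = 0.4400.
B: p*_B = 1 − 0.44/0.83 = 0.4699.
p*_A / p*_B = 0.4400/0.4699 = 0.9364.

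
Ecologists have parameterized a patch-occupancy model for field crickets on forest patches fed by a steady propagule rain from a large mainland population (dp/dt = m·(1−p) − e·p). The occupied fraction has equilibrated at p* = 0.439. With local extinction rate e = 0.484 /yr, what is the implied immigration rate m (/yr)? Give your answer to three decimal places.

0.379

At equilibrium m(1−p*) = e·p*, so m = e·p*/(1−p*).
m = 0.484 × 0.439 / 0.5610 = 0.2125/0.5610 = 0.3787.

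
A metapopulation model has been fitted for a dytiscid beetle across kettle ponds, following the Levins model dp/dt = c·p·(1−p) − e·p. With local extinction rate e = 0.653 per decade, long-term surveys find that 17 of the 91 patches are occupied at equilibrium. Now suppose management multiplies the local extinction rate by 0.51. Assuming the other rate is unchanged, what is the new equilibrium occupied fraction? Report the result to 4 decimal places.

0.5853

Observed p* = 17/91 = 0.18681.
Balance c(1−p*) = e gives c = e/(1 − 0.18681) = 0.653/0.81319 = 0.80301.
New p* = 1 − e/c = 1 − 0.33303/0.80301 = 0.58527.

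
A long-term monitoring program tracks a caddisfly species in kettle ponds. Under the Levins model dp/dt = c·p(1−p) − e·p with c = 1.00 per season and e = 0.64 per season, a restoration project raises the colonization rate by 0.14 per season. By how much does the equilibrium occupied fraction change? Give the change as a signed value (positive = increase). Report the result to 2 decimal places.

0.08

Before: p* = 1 − 0.64/1.00 = 0.3600.
After the change, c = 1.14, e = 0.64, so p* = 1 − 0.64/1.14 = 0.4386.
Δp* = 0.4386 − 0.3600 = +0.0786.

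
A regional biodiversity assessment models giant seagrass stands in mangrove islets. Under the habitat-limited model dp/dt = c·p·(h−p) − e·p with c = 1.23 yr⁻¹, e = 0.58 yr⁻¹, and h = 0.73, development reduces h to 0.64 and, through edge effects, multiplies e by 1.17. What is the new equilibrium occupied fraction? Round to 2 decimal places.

0.09

Before: p* = h − e/c = 0.73 − 0.58/1.23 = 0.73 − 0.4715 = 0.2585.
After: c = 1.23, e = 0.6786, h = 0.64; p* = 0.64 − 0.6786/1.23 = 0.0883.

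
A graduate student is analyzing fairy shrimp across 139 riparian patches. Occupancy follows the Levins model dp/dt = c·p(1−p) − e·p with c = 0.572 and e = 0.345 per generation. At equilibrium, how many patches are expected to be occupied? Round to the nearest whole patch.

p* = 1 − e/c = 1 − 0.345/0.572 = 0.3969.
Expected occupied patches = N × p* = 139 × 0.3969 = 55.16 ≈ 55.

55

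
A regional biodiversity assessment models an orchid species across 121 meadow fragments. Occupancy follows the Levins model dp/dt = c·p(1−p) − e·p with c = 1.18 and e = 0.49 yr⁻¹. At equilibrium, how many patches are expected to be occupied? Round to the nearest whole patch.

p* = 1 − e/c = 1 − 0.49/1.18 = 0.5847.
Expected occupied patches = N × p* = 121 × 0.5847 = 70.75 ≈ 71.

71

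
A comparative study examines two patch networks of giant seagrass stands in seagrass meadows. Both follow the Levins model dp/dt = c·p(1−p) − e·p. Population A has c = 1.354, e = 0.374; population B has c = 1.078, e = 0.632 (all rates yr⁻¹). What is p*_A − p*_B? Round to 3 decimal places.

A: p*_A = 1 − 0.374/1.354 = 0.7238.
B: p*_B = 1 − 0.632/1.078 = 0.4137.
p*_A − p*_B = 0.7238 − 0.4137 = 0.3101.

0.310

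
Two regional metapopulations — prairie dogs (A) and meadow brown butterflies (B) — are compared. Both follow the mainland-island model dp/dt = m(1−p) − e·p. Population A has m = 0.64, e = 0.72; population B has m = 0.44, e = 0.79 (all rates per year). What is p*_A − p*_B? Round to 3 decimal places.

A: p*_A = m/(m+e) = 0.64/1.3600 = 0.4706.
B: p*_B = 0.44/1.2300 = 0.3577.
p*_A − p*_B = 0.4706 − 0.3577 = 0.1129.

0.113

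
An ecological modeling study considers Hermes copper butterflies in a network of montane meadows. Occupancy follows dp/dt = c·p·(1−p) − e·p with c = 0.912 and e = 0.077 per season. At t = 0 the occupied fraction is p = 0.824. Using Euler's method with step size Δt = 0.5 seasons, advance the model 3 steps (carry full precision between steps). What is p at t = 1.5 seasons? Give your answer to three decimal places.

0.895

Update rule: p ← p + [c·p·(1−p) − e·p]·Δt with Δt = 0.5.
  1  |  dp/dt·Δt = +0.034407  |  p_1 = 0.858407
  2  |  dp/dt·Δt = +0.022376  |  p_2 = 0.880783
  3  |  dp/dt·Δt = +0.013972  |  p_3 = 0.894755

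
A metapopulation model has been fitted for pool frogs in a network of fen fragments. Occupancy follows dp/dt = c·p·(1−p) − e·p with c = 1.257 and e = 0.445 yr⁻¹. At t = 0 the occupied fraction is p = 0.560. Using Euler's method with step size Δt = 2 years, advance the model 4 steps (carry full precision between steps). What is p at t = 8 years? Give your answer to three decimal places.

0.637

Update rule: p ← p + [c·p·(1−p) − e·p]·Δt with Δt = 2.
p: 0.56000 → 0.68105  (Δp = +0.12105)
p: 0.68105 → 0.62101  (Δp = -0.06004)
p: 0.62101 → 0.66000  (Δp = +0.03899)
p: 0.66000 → 0.63674  (Δp = -0.02325)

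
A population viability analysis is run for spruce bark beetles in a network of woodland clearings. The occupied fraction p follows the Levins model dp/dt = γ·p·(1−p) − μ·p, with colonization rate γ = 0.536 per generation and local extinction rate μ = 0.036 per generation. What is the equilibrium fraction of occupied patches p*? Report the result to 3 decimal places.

At equilibrium, colonization balances extinction: γ·p*·(1−p*) = μ·p*.
So p* = 1 − μ/γ = 1 − 0.036/0.536 = 1 − 0.0672 = 0.9328.

0.933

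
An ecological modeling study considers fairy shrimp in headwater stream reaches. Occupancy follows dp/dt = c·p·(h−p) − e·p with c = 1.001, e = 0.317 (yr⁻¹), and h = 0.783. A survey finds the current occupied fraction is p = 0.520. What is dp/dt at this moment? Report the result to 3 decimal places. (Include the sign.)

-0.028

Colonization term: c·p·(h−p) = 1.001×0.520×0.2630 = 0.13690.
Extinction term: e·p = 0.16484.
dp/dt = 0.13690 − 0.16484 = -0.02794.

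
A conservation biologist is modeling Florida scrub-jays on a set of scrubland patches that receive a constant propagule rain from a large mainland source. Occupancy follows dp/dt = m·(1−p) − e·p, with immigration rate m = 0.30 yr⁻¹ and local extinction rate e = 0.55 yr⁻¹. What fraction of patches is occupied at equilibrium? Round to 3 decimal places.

At equilibrium the propagule rain into empty patches balances local extinction: m(1−p*) = e·p*.
p* = m/(m+e) = 0.30/(0.30+0.55) = 0.30/0.8500 = 0.3529.

0.353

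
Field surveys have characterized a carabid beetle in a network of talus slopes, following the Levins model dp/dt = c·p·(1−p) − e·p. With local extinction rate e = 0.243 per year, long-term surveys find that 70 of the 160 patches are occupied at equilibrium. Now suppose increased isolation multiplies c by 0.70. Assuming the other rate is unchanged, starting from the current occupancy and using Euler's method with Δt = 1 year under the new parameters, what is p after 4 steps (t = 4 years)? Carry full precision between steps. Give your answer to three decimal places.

0.341

Observed p* = 70/160 = 0.43750.
Balance c(1−p*) = e gives c = e/(1 − 0.43750) = 0.243/0.56250 = 0.43200.
Starting from p₀ = 0.43750; update p ← p + (dp/dt)·Δt with the new parameters.
  1  |  dp/dt·Δt = -0.031894  |  p_1 = 0.405606
  2  |  dp/dt·Δt = -0.025657  |  p_2 = 0.379949
  3  |  dp/dt·Δt = -0.021086  |  p_3 = 0.358864
  4  |  dp/dt·Δt = -0.017627  |  p_4 = 0.341236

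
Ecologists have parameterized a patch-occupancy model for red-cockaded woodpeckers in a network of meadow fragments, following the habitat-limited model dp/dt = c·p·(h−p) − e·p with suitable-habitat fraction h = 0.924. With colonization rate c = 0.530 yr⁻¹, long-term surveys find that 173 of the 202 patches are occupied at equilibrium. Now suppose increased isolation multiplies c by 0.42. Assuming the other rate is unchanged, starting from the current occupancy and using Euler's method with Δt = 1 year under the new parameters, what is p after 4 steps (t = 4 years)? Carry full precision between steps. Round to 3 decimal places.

0.804

Observed p* = 173/202 = 0.85644.
Balance c(h−p*) = e gives e = 0.530×(0.924 − 0.85644) = 0.03581.
Starting from p₀ = 0.85644; update p ← p + (dp/dt)·Δt with the new parameters.
p: 0.85644 → 0.83865  (Δp = -0.01779)
p: 0.83865 → 0.82455  (Δp = -0.01410)
p: 0.82455 → 0.81328  (Δp = -0.01127)
p: 0.81328 → 0.80420  (Δp = -0.00908)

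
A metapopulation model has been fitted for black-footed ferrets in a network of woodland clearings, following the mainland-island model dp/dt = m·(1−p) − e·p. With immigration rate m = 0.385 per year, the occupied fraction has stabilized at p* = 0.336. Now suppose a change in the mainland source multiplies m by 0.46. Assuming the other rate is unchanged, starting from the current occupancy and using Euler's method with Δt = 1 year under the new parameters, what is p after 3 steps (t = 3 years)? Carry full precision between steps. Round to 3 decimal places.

Balance m(1−p*) = e·p* gives e = m(1−p*)/p* = 0.385×0.66400/0.33600 = 0.76083.
Starting from p₀ = 0.33600; update p ← p + (dp/dt)·Δt with the new parameters.
t = 1: p = 0.33600 + (-0.13805) = 0.19795
t = 2: p = 0.19795 + (-0.00857) = 0.18939
t = 3: p = 0.18939 + (-0.00053) = 0.18885

0.189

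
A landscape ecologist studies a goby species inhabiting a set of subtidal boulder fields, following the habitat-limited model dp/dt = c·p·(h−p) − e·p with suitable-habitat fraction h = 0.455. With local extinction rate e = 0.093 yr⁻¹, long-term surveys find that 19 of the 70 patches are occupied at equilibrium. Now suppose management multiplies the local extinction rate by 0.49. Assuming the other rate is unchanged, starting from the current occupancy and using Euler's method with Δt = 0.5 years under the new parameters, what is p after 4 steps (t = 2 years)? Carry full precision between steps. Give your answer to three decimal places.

0.295

Observed p* = 19/70 = 0.27143.
Balance c(h−p*) = e gives c = e/(0.455 − 0.27143) = 0.093/0.18357 = 0.50661.
Starting from p₀ = 0.27143; update p ← p + (dp/dt)·Δt with the new parameters.
step 1: Δp = +0.00644, p = 0.27787
step 2: Δp = +0.00614, p = 0.28400
step 3: Δp = +0.00583, p = 0.28983
step 4: Δp = +0.00552, p = 0.29535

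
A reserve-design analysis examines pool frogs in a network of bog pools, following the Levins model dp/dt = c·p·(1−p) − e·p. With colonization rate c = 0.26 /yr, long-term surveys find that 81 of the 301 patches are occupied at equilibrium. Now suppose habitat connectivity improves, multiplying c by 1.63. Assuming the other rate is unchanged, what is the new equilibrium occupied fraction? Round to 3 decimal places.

Observed p* = 81/301 = 0.26910.
Balance c(1−p*) = e gives e = 0.26×(1 − 0.26910) = 0.19003.
New p* = 1 − e/c = 1 − 0.19003/0.42380 = 0.55160.

0.552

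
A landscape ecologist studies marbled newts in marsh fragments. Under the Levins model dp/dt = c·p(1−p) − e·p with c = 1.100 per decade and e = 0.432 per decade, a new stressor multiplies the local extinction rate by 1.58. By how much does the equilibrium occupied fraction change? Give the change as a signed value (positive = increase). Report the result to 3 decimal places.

Before: p* = 1 − 0.432/1.100 = 0.6073.
After the change, c = 1.1, e = 0.68256, so p* = 1 − 0.68256/1.1 = 0.3795.
Δp* = 0.3795 − 0.6073 = -0.2278.

-0.228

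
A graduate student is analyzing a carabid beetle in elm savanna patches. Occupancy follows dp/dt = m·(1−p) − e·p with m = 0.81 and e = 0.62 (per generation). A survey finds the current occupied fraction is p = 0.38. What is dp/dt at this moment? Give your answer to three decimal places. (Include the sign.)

0.267

Colonization term: m·(1−p) = 0.81×0.6200 = 0.50220.
Extinction term: e·p = 0.23560.
dp/dt = 0.50220 − 0.23560 = 0.26660.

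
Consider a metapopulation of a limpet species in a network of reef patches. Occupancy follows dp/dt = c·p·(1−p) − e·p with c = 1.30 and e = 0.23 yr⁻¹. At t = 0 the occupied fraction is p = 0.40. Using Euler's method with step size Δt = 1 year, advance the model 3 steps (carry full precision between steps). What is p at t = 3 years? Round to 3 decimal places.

0.824

Update rule: p ← p + [c·p·(1−p) − e·p]·Δt with Δt = 1.
  1  |  dp/dt·Δt = +0.220000  |  p_1 = 0.620000
  2  |  dp/dt·Δt = +0.163680  |  p_2 = 0.783680
  3  |  dp/dt·Δt = +0.040137  |  p_3 = 0.823817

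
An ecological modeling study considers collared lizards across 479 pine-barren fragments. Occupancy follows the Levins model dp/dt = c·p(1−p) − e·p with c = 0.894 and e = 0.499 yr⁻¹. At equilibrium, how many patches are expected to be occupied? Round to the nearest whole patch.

212

p* = 1 − e/c = 1 − 0.499/0.894 = 0.4418.
Expected occupied patches = N × p* = 479 × 0.4418 = 211.64 ≈ 212.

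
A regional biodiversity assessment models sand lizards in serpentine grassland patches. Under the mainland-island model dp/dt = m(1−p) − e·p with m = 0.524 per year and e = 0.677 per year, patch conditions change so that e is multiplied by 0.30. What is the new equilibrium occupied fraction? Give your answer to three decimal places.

Before: p* = 0.524/(0.524+0.677) = 0.4363.
After: m = 0.524, e = 0.2031; p* = 0.524/0.7271 = 0.7207.

0.721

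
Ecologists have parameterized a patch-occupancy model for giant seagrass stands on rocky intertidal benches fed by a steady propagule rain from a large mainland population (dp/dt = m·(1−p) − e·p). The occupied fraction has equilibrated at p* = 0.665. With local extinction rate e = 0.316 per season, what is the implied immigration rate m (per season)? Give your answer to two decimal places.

At equilibrium m(1−p*) = e·p*, so m = e·p*/(1−p*).
m = 0.316 × 0.665 / 0.3350 = 0.2101/0.3350 = 0.6273.

0.63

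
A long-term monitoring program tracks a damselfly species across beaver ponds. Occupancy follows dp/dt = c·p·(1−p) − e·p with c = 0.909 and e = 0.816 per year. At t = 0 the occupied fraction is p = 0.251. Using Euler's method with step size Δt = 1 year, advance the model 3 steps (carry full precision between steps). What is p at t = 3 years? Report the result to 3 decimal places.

Update rule: p ← p + [c·p·(1−p) − e·p]·Δt with Δt = 1.
step 1: Δp = -0.03392, p = 0.21708
step 2: Δp = -0.02265, p = 0.19443
step 3: Δp = -0.01628, p = 0.17815

0.178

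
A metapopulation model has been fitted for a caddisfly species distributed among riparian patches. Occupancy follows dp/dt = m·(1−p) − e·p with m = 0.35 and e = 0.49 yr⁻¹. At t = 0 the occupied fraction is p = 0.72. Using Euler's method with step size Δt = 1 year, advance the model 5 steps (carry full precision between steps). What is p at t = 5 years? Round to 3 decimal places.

0.417

Update rule: p ← p + [m·(1−p) − e·p]·Δt with Δt = 1.
  1  |  dp/dt·Δt = -0.254800  |  p_1 = 0.465200
  2  |  dp/dt·Δt = -0.040768  |  p_2 = 0.424432
  3  |  dp/dt·Δt = -0.006523  |  p_3 = 0.417909
  4  |  dp/dt·Δt = -0.001044  |  p_4 = 0.416865
  5  |  dp/dt·Δt = -0.000167  |  p_5 = 0.416698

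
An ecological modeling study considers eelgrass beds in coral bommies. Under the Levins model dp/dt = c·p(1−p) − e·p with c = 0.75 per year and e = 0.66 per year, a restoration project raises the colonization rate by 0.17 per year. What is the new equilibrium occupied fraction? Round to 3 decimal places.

0.283

Before: p* = 1 − 0.66/0.75 = 0.1200.
After the change, c = 0.92, e = 0.66, so p* = 1 − 0.66/0.92 = 0.2826.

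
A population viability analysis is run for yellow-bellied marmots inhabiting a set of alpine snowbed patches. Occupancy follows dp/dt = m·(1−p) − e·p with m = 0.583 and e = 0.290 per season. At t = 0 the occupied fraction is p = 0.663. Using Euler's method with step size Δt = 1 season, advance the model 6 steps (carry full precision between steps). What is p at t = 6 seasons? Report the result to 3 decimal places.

0.668

Update rule: p ← p + [m·(1−p) − e·p]·Δt with Δt = 1.
p: 0.66300 → 0.66720  (Δp = +0.00420)
p: 0.66720 → 0.66773  (Δp = +0.00053)
p: 0.66773 → 0.66780  (Δp = +0.00007)
p: 0.66780 → 0.66781  (Δp = +0.00001)
p: 0.66781 → 0.66781  (Δp = +0.00000)
p: 0.66781 → 0.66781  (Δp = +0.00000)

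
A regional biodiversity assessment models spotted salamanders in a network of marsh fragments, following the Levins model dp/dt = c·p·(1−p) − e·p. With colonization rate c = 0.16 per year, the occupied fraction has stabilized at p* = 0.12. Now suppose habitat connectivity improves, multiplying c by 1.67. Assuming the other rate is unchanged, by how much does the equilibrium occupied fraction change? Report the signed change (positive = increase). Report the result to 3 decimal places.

0.353

Balance c(1−p*) = e gives e = 0.16×(1 − 0.12000) = 0.14080.
New p* = 1 − e/c = 1 − 0.14080/0.26720 = 0.47305.
Δp* = 0.47305 − 0.12000 = +0.35305.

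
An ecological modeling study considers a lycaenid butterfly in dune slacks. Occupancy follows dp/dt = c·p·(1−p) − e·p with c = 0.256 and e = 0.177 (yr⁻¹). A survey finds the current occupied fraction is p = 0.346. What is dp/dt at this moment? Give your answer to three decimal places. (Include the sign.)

-0.003

Colonization term: c·p·(1−p) = 0.256×0.346×0.6540 = 0.05793.
Extinction term: e·p = 0.06124.
dp/dt = 0.05793 − 0.06124 = -0.00331.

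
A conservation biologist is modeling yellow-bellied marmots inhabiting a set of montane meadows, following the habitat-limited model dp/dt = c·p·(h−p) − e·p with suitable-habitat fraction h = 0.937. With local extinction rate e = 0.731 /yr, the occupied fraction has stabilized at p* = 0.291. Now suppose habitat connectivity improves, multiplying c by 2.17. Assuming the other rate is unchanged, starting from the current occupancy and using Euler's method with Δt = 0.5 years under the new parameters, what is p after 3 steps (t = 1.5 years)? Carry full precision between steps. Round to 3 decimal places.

Balance c(h−p*) = e gives c = e/(0.937 − 0.29100) = 0.731/0.64600 = 1.13158.
Starting from p₀ = 0.29100; update p ← p + (dp/dt)·Δt with the new parameters.
t = 0.5: p = 0.29100 + (+0.12444) = 0.41544
t = 1: p = 0.41544 + (+0.11418) = 0.52963
t = 1.5: p = 0.52963 + (+0.07132) = 0.60094

0.601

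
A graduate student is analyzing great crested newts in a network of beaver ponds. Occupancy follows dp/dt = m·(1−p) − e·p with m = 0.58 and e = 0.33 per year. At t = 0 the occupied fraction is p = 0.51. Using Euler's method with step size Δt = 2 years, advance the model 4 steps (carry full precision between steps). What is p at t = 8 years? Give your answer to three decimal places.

0.580

Update rule: p ← p + [m·(1−p) − e·p]·Δt with Δt = 2.
step 1: Δp = +0.23180, p = 0.74180
step 2: Δp = -0.19008, p = 0.55172
step 3: Δp = +0.15586, p = 0.70759
step 4: Δp = -0.12781, p = 0.57978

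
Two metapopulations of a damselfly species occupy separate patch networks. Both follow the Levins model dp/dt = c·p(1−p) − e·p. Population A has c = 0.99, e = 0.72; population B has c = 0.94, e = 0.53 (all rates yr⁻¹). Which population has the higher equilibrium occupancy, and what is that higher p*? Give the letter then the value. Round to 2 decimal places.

B, 0.44

A: p*_A = 1 − 0.72/0.99 = 0.2727.
B: p*_B = 1 − 0.53/0.94 = 0.4362.
B is higher at 0.4362.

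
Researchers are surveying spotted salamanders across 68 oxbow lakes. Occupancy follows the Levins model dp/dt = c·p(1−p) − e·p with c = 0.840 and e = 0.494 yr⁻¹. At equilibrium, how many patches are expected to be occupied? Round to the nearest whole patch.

p* = 1 − e/c = 1 − 0.494/0.840 = 0.4119.
Expected occupied patches = N × p* = 68 × 0.4119 = 28.01 ≈ 28.

28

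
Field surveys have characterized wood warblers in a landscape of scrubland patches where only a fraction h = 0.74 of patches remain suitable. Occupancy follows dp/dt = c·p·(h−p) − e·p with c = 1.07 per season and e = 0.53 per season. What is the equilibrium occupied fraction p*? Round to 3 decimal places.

0.245

Setting dp/dt = 0 and dividing by p* gives c·(h−p*) = e.
So p* = h − e/c = 0.74 − 0.53/1.07 = 0.74 − 0.4953 = 0.2447.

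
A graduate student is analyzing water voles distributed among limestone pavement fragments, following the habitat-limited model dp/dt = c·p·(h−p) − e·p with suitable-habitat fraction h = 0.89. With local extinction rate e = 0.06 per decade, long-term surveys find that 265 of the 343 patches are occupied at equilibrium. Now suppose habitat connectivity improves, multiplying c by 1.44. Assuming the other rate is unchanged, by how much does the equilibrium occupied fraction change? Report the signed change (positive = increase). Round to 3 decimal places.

Observed p* = 265/343 = 0.77259.
Balance c(h−p*) = e gives c = e/(0.89 − 0.77259) = 0.06/0.11741 = 0.51103.
New p* = 0.89 − e/c = 0.89 − 0.06000/0.73588 = 0.80846.
Δp* = 0.80846 − 0.77259 = +0.03587.

0.036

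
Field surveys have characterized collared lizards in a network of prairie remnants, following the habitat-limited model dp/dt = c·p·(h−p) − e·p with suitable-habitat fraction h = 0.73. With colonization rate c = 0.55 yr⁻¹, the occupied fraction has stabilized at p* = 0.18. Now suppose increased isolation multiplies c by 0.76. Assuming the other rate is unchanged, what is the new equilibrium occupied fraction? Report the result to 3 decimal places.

Balance c(h−p*) = e gives e = 0.55×(0.73 − 0.18000) = 0.30250.
New p* = 0.73 − e/c = 0.73 − 0.30250/0.41800 = 0.00632.

0.006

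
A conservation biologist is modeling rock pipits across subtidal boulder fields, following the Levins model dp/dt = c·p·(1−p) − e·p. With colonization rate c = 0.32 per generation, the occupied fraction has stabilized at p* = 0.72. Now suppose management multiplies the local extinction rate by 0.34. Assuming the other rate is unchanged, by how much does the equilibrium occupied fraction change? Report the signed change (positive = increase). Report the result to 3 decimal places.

0.185

Balance c(1−p*) = e gives e = 0.32×(1 − 0.72000) = 0.08960.
New p* = 1 − e/c = 1 − 0.03046/0.32000 = 0.90481.
Δp* = 0.90481 − 0.72000 = +0.18481.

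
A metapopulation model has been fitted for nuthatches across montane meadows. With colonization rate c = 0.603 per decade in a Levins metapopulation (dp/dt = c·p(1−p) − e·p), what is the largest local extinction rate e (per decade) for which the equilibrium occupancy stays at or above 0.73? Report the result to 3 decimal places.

1 − e/c ≥ 0.73 ⇒ e ≤ c(1 − 0.73) = 0.603 × 0.2700.
e_max = 0.1628.

0.163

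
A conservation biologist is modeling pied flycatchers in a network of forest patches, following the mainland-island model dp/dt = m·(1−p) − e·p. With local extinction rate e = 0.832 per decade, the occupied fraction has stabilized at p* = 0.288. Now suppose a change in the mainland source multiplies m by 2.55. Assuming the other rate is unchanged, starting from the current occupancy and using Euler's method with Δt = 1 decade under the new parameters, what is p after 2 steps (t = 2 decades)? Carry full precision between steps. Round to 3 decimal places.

Balance m(1−p*) = e·p* gives m = e·p*/(1−p*) = 0.832×0.28800/0.71200 = 0.33654.
Starting from p₀ = 0.28800; update p ← p + (dp/dt)·Δt with the new parameters.
step 1: Δp = +0.37140, p = 0.65940
step 2: Δp = -0.25633, p = 0.40307

0.403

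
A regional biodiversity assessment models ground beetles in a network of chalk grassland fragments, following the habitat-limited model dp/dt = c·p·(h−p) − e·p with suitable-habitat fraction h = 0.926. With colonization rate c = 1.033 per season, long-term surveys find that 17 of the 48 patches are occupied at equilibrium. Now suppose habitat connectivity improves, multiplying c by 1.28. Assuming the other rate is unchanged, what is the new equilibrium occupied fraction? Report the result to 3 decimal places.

Observed p* = 17/48 = 0.35417.
Balance c(h−p*) = e gives e = 1.033×(0.926 − 0.35417) = 0.59070.
New p* = 0.926 − e/c = 0.926 − 0.59070/1.32224 = 0.47926.

0.479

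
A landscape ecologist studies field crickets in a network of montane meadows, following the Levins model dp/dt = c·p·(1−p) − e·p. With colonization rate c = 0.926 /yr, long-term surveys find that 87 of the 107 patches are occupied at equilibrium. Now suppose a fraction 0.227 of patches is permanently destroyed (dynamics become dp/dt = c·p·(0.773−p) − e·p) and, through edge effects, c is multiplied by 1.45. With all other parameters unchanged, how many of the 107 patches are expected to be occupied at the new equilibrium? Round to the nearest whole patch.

69

Observed p* = 87/107 = 0.81308.
Balance c(1−p*) = e gives e = 0.926×(1 − 0.81308) = 0.17309.
New p* = 0.773 − e/c = 0.773 − 0.17309/1.34270 = 0.64409.
Expected occupied = 107 × 0.64409 = 68.92 ≈ 69.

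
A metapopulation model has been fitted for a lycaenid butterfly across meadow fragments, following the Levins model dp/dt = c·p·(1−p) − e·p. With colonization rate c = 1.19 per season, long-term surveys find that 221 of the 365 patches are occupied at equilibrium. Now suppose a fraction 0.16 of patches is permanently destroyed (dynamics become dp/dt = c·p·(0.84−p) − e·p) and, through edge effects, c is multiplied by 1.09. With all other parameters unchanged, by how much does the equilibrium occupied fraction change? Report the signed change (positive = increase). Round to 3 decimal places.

Observed p* = 221/365 = 0.60548.
Balance c(1−p*) = e gives e = 1.19×(1 − 0.60548) = 0.46948.
New p* = 0.84 − e/c = 0.84 − 0.46948/1.29710 = 0.47805.
Δp* = 0.47805 − 0.60548 = -0.12743.

-0.127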